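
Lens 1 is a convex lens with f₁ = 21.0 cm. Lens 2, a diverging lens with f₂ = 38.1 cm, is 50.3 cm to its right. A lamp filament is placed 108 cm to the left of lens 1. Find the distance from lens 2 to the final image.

14.8 cm

Lens 1: 1/d_i1 = 1/f₁ − 1/d_o1 = 1/(21.0) − 1/(108) = 0.03836, so d_i1 = 26.07 cm.
The intermediate image is 26.07 cm to the right of lens 1, which is 50.3 − (26.07) = 24.23 cm to the left of lens 2, so d_o2 = +24.23 cm.
Lens 2 is diverging, so f₂ = −38.1 cm.
Lens 2: 1/d_i2 = 1/f₂ − 1/d_o2 = 1/(-38.1) − 1/(24.23) = -0.06752, so d_i2 = -14.8 cm.
The final image is virtual, 14.8 cm to the left of lens 2 (overall magnification ≈ -0.15).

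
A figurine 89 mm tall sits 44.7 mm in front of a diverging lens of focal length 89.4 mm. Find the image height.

For a diverging lens, f = -89.4 mm.
1/d_i = 1/f − 1/d_o = 1/(-89.40) − 1/(44.7) = -0.03356, so d_i = -29.80 mm.
m = −d_i/d_o = +0.6667.
|h_i| = |m|·h_o = 0.6667 × 89 = 59.3 mm. The image is virtual, upright and reduced, on the same side as the object.

59.3 mm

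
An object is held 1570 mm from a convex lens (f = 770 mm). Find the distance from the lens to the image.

1510 mm

Thin-lens equation: 1/s_i = 1/f − 1/s_o = 1/(770.0) − 1/(1570) = 0.001299 − 0.0006369 = 0.0006618, so s_i = 1510 mm.
The image is real, inverted and reduced, on the far side of the lens.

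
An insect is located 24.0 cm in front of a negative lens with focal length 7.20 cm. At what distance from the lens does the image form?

5.54 cm

For a negative lens, f = -7.20 cm.
Thin-lens equation: 1/d_i = 1/f − 1/d_o = 1/(-7.200) − 1/(24.0) = -0.1389 − 0.04167 = -0.1806, so d_i = -5.54 cm.
The image is virtual, upright and reduced, on the same side as the object.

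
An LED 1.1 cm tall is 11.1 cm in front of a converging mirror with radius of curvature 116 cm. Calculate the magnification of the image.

m = +1.24

f = R/2 = 116/2 = 58.00 cm.
1/d_i = 1/f − 1/d_o = 1/(58.00) − 1/(11.1) = -0.07285, so d_i = -13.73 cm.
m = −d_i/d_o = −(-13.73)/(11.1) = +1.24.
The image is virtual, upright and enlarged, behind the mirror.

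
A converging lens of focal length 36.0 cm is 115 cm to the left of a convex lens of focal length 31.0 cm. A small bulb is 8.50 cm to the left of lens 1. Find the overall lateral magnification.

m = -0.427

Lens 1: 1/d_i1 = 1/(36.0) − 1/(8.50) = -0.08987, so d_i1 = -11.13 cm; m₁ = −d_i1/d_o1 = +1.309.
d_o2 = 115 − (-11.13) = 126.1 cm.
Lens 2: 1/d_i2 = 1/(31.0) − 1/(126.1) = 0.02433, so d_i2 = 41.11 cm; m₂ = −d_i2/d_o2 = -0.3260.
m = m₁·m₂ = (+1.309)(-0.3260) = -0.427.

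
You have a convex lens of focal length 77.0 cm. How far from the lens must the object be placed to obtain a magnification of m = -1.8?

120 cm

m = −d_i/d_o ⇒ d_i = −m·d_o.
1/f = 1/d_o + 1/d_i = 1/d_o − 1/(m·d_o) = (1 − 1/m)/d_o, so d_o = f(1 − 1/m) = (77.00)(1 − 1/(-1.8)) = 120 cm.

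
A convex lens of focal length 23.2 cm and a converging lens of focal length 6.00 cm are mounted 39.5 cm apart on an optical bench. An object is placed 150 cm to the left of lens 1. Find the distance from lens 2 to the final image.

11.9 cm

Lens 1: 1/d_i1 = 1/f₁ − 1/d_o1 = 1/(23.2) − 1/(150) = 0.03644, so d_i1 = 27.44 cm.
The intermediate image is 27.44 cm to the right of lens 1, which is 39.5 − (27.44) = 12.06 cm to the left of lens 2, so d_o2 = +12.06 cm.
Lens 2: 1/d_i2 = 1/f₂ − 1/d_o2 = 1/(6.00) − 1/(12.06) = 0.08375, so d_i2 = 11.9 cm.
The final image is real, 11.9 cm to the right of lens 2 (overall magnification ≈ 0.18).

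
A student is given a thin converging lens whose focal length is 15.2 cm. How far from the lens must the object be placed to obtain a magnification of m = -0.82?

33.7 cm

m = −d_i/d_o ⇒ d_i = −m·d_o.
1/f = 1/d_o + 1/d_i = 1/d_o − 1/(m·d_o) = (1 − 1/m)/d_o, so d_o = f(1 − 1/m) = (15.20)(1 − 1/(-0.82)) = 33.7 cm.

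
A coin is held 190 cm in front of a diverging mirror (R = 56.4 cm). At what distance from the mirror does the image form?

f = R/2 = 56.4/2 = 28.20 cm; for a diverging mirror, f = -28.20 cm.
Mirror equation: 1/s_i = 1/f − 1/s_o = 1/(-28.20) − 1/(190) = -0.03546 − 0.005263 = -0.04072, so s_i = -24.6 cm.
The image is virtual, upright and reduced, behind the mirror.

24.6 cm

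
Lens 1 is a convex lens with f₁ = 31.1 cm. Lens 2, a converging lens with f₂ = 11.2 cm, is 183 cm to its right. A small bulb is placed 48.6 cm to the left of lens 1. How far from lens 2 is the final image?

Lens 1: 1/d_i1 = 1/f₁ − 1/d_o1 = 1/(31.1) − 1/(48.6) = 0.01158, so d_i1 = 86.37 cm.
The intermediate image is 86.37 cm to the right of lens 1, which is 183 − (86.37) = 96.63 cm to the left of lens 2, so d_o2 = +96.63 cm.
Lens 2: 1/d_i2 = 1/f₂ − 1/d_o2 = 1/(11.2) − 1/(96.63) = 0.07894, so d_i2 = 12.7 cm.
The final image is real, 12.7 cm to the right of lens 2 (overall magnification ≈ 0.23).

12.7 cm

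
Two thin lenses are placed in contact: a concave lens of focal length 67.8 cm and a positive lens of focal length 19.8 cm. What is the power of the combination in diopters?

P = +3.58 D

P₁ = 1/f₁ = 1/(-0.678 m) = -1.475 D; P₂ = 1/f₂ = 1/(0.198 m) = +5.051 D.
For thin lenses in contact, P = P₁ + P₂ = (-1.475) + (+5.051) = +3.58 D.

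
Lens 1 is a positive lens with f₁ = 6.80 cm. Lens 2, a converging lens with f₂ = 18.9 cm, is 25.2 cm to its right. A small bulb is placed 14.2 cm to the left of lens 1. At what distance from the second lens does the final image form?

Lens 1: 1/d_i1 = 1/f₁ − 1/d_o1 = 1/(6.80) − 1/(14.2) = 0.07664, so d_i1 = 13.05 cm.
The intermediate image is 13.05 cm to the right of lens 1, which is 25.2 − (13.05) = 12.15 cm to the left of lens 2, so d_o2 = +12.15 cm.
Lens 2: 1/d_i2 = 1/f₂ − 1/d_o2 = 1/(18.9) − 1/(12.15) = -0.02939, so d_i2 = -34.0 cm.
The final image is virtual, 34.0 cm to the left of lens 2 (overall magnification ≈ -2.6).

34.0 cm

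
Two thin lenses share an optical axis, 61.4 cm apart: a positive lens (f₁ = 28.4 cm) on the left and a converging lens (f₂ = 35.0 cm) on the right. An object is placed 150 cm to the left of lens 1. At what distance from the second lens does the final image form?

107 cm

Lens 1: 1/d_i1 = 1/f₁ − 1/d_o1 = 1/(28.4) − 1/(150) = 0.02854, so d_i1 = 35.03 cm.
The intermediate image is 35.03 cm to the right of lens 1, which is 61.4 − (35.03) = 26.37 cm to the left of lens 2, so d_o2 = +26.37 cm.
Lens 2: 1/d_i2 = 1/f₂ − 1/d_o2 = 1/(35.0) − 1/(26.37) = -0.009350, so d_i2 = -107 cm.
The final image is virtual, 107 cm to the left of lens 2 (overall magnification ≈ -0.95).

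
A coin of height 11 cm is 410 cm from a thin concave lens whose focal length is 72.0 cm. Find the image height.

For a concave lens, f = -72.0 cm.
1/d_i = 1/f − 1/d_o = 1/(-72.00) − 1/(410) = -0.01633, so d_i = -61.24 cm.
m = −d_i/d_o = +0.1494.
|h_i| = |m|·h_o = 0.1494 × 11 = 1.64 cm. The image is virtual, upright and reduced, on the same side as the object.

1.64 cm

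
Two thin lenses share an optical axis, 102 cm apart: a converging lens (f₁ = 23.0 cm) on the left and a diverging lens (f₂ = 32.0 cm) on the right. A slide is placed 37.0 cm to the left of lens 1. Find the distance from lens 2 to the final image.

Lens 1: 1/d_i1 = 1/f₁ − 1/d_o1 = 1/(23.0) − 1/(37.0) = 0.01645, so d_i1 = 60.79 cm.
The intermediate image is 60.79 cm to the right of lens 1, which is 102 − (60.79) = 41.21 cm to the left of lens 2, so d_o2 = +41.21 cm.
Lens 2 is diverging, so f₂ = −32.0 cm.
Lens 2: 1/d_i2 = 1/f₂ − 1/d_o2 = 1/(-32.0) − 1/(41.21) = -0.05552, so d_i2 = -18.0 cm.
The final image is virtual, 18.0 cm to the left of lens 2 (overall magnification ≈ -0.72).

18.0 cm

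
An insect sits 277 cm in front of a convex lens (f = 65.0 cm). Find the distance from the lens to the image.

Thin-lens equation: 1/d_i = 1/f − 1/d_o = 1/(65.00) − 1/(277) = 0.01538 − 0.003610 = 0.01177, so d_i = 84.9 cm.
The image is real, inverted and reduced, on the far side of the lens.

84.9 cm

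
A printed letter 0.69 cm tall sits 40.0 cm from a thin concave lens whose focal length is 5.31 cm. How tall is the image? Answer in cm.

For a concave lens, f = -5.31 cm.
1/d_i = 1/f − 1/d_o = 1/(-5.310) − 1/(40.0) = -0.2133, so d_i = -4.688 cm.
m = −d_i/d_o = +0.1172.
|h_i| = |m|·h_o = 0.1172 × 0.69 = 0.0809 cm. The image is virtual, upright and reduced, on the same side as the object.

0.0809 cm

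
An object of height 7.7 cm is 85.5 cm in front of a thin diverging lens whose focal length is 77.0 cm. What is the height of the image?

3.65 cm

For a diverging lens, f = -77.0 cm.
1/d_i = 1/f − 1/d_o = 1/(-77.00) − 1/(85.5) = -0.02468, so d_i = -40.51 cm.
m = −d_i/d_o = +0.4738.
|h_i| = |m|·h_o = 0.4738 × 7.7 = 3.65 cm. The image is virtual, upright and reduced, on the same side as the object.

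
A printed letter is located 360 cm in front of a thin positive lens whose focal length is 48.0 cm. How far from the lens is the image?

Lens equation: 1/s_i = 1/f − 1/s_o = 1/(48.00) − 1/(360) = 0.02083 − 0.002778 = 0.01806, so s_i = 55.4 cm.
The image is real, inverted and reduced, on the far side of the lens.

55.4 cm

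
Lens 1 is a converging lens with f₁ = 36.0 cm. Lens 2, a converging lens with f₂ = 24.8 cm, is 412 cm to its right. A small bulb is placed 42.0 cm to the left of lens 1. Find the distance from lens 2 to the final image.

Lens 1: 1/d_i1 = 1/f₁ − 1/d_o1 = 1/(36.0) − 1/(42.0) = 0.003968, so d_i1 = 252.0 cm.
The intermediate image is 252.0 cm to the right of lens 1, which is 412 − (252.0) = 160.0 cm to the left of lens 2, so d_o2 = +160.0 cm.
Lens 2: 1/d_i2 = 1/f₂ − 1/d_o2 = 1/(24.8) − 1/(160.0) = 0.03407, so d_i2 = 29.3 cm.
The final image is real, 29.3 cm to the right of lens 2 (overall magnification ≈ 1.1).

29.3 cm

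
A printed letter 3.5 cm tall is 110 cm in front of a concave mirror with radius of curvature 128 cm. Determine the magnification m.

f = R/2 = 128/2 = 64.00 cm.
1/d_i = 1/f − 1/d_o = 1/(64.00) − 1/(110) = 0.006534, so d_i = 153.0 cm.
m = −d_i/d_o = −(153.0)/(110) = -1.39.
The image is real, inverted and enlarged, in front of the mirror.

m = -1.39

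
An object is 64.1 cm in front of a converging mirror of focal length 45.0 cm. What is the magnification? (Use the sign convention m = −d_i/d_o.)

1/d_i = 1/f − 1/d_o = 1/(45.00) − 1/(64.1) = 0.006622, so d_i = 151.0 cm.
m = −d_i/d_o = −(151.0)/(64.1) = -2.36.
The image is real, inverted and enlarged, in front of the mirror.

m = -2.36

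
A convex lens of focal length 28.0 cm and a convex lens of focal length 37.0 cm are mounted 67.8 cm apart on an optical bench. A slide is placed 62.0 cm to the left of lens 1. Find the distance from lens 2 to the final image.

30.6 cm

Lens 1: 1/d_i1 = 1/f₁ − 1/d_o1 = 1/(28.0) − 1/(62.0) = 0.01959, so d_i1 = 51.06 cm.
The intermediate image is 51.06 cm to the right of lens 1, which is 67.8 − (51.06) = 16.74 cm to the left of lens 2, so d_o2 = +16.74 cm.
Lens 2: 1/d_i2 = 1/f₂ − 1/d_o2 = 1/(37.0) − 1/(16.74) = -0.03271, so d_i2 = -30.6 cm.
The final image is virtual, 30.6 cm to the left of lens 2 (overall magnification ≈ -1.5).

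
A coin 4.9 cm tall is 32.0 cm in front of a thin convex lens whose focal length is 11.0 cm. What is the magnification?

m = -0.524

1/d_i = 1/f − 1/d_o = 1/(11.00) − 1/(32.0) = 0.05966, so d_i = 16.76 cm.
m = −d_i/d_o = −(16.76)/(32.0) = -0.524.
The image is real, inverted and reduced, on the far side of the lens.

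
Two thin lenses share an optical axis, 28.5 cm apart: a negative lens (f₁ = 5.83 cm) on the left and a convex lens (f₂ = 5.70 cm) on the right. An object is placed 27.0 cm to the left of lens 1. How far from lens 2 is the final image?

Lens 1 is diverging, so f₁ = −5.83 cm.
Lens 1: 1/d_i1 = 1/f₁ − 1/d_o1 = 1/(-5.83) − 1/(27.0) = -0.2086, so d_i1 = -4.795 cm.
The intermediate image is 4.795 cm to the left of lens 1 (virtual), which is 28.5 − (-4.795) = 33.30 cm to the left of lens 2, so d_o2 = +33.30 cm.
Lens 2: 1/d_i2 = 1/f₂ − 1/d_o2 = 1/(5.70) − 1/(33.30) = 0.1454, so d_i2 = 6.88 cm.
The final image is real, 6.88 cm to the right of lens 2 (overall magnification ≈ -0.037).

6.88 cm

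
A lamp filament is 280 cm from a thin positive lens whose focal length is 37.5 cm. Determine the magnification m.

m = -0.155

1/d_i = 1/f − 1/d_o = 1/(37.50) − 1/(280) = 0.02310, so d_i = 43.30 cm.
m = −d_i/d_o = −(43.30)/(280) = -0.155.
The image is real, inverted and reduced, on the far side of the lens.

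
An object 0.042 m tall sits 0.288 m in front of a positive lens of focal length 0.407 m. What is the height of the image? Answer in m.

0.144 m

1/d_i = 1/f − 1/d_o = 1/(0.4070) − 1/(0.288) = -1.015, so d_i = -0.9850 m.
m = −d_i/d_o = +3.420.
|h_i| = |m|·h_o = 3.420 × 0.042 = 0.144 m. The image is virtual, upright and enlarged, on the same side as the object.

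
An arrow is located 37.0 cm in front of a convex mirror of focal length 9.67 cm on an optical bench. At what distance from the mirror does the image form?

For a convex mirror, f = -9.67 cm.
Mirror equation: 1/s_i = 1/f − 1/s_o = 1/(-9.670) − 1/(37.0) = -0.1034 − 0.02703 = -0.1304, so s_i = -7.67 cm.
The image is virtual, upright and reduced, behind the mirror.

7.67 cm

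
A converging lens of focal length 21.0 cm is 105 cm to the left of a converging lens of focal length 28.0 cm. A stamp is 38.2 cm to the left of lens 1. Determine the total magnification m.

Lens 1: 1/d_i1 = 1/(21.0) − 1/(38.2) = 0.02144, so d_i1 = 46.64 cm; m₁ = −d_i1/d_o1 = -1.221.
d_o2 = 105 − (46.64) = 58.36 cm.
Lens 2: 1/d_i2 = 1/(28.0) − 1/(58.36) = 0.01858, so d_i2 = 53.82 cm; m₂ = −d_i2/d_o2 = -0.9223.
m = m₁·m₂ = (-1.221)(-0.9223) = +1.13.

m = +1.13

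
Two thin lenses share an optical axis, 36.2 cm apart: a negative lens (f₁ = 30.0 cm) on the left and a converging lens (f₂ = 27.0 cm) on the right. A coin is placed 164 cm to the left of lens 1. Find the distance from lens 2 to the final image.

Lens 1 is diverging, so f₁ = −30.0 cm.
Lens 1: 1/d_i1 = 1/f₁ − 1/d_o1 = 1/(-30.0) − 1/(164) = -0.03943, so d_i1 = -25.36 cm.
The intermediate image is 25.36 cm to the left of lens 1 (virtual), which is 36.2 − (-25.36) = 61.56 cm to the left of lens 2, so d_o2 = +61.56 cm.
Lens 2: 1/d_i2 = 1/f₂ − 1/d_o2 = 1/(27.0) − 1/(61.56) = 0.02079, so d_i2 = 48.1 cm.
The final image is real, 48.1 cm to the right of lens 2 (overall magnification ≈ -0.12).

48.1 cm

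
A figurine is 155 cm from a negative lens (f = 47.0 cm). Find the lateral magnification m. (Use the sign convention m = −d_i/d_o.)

For a negative lens, f = -47.0 cm.
1/d_i = 1/f − 1/d_o = 1/(-47.00) − 1/(155) = -0.02773, so d_i = -36.06 cm.
m = −d_i/d_o = −(-36.06)/(155) = +0.233.
The image is virtual, upright and reduced, on the same side as the object.

m = +0.233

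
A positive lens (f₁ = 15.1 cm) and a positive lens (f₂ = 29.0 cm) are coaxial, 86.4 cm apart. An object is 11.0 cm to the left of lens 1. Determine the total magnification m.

m = -1.09

Lens 1: 1/d_i1 = 1/(15.1) − 1/(11.0) = -0.02468, so d_i1 = -40.51 cm; m₁ = −d_i1/d_o1 = +3.683.
d_o2 = 86.4 − (-40.51) = 126.9 cm.
Lens 2: 1/d_i2 = 1/(29.0) − 1/(126.9) = 0.02660, so d_i2 = 37.59 cm; m₂ = −d_i2/d_o2 = -0.2962.
m = m₁·m₂ = (+3.683)(-0.2962) = -1.09.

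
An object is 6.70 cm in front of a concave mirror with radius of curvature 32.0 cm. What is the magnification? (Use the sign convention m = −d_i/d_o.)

m = +1.72

f = R/2 = 32.0/2 = 16.00 cm.
1/d_i = 1/f − 1/d_o = 1/(16.00) − 1/(6.70) = -0.08675, so d_i = -11.53 cm.
m = −d_i/d_o = −(-11.53)/(6.70) = +1.72.
The image is virtual, upright and enlarged, behind the mirror.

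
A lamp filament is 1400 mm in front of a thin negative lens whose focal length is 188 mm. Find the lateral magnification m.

For a negative lens, f = -188 mm.
1/d_i = 1/f − 1/d_o = 1/(-188.0) − 1/(1400) = -0.006033, so d_i = -165.7 mm.
m = −d_i/d_o = −(-165.7)/(1400) = +0.118.
The image is virtual, upright and reduced, on the same side as the object.

m = +0.118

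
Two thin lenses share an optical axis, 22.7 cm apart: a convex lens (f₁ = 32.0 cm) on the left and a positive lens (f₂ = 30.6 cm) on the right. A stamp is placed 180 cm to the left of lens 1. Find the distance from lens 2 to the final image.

10.6 cm

Lens 1: 1/d_i1 = 1/f₁ − 1/d_o1 = 1/(32.0) − 1/(180) = 0.02569, so d_i1 = 38.92 cm.
The intermediate image is 38.92 cm to the right of lens 1, which lies 16.22 cm to the right of lens 2 — a virtual object — so d_o2 = −16.22 cm.
Lens 2: 1/d_i2 = 1/f₂ − 1/d_o2 = 1/(30.6) − 1/(-16.22) = 0.09433, so d_i2 = 10.6 cm.
The final image is real, 10.6 cm to the right of lens 2 (overall magnification ≈ -0.14).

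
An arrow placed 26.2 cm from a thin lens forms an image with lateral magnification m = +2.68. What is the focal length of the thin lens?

m = −d_i/d_o ⇒ d_i = −m·d_o = −(+2.68)·(26.2) = -70.22 cm.
1/f = 1/d_o + 1/d_i = 1/(26.2) + 1/(-70.22) = 0.02393, so f = 41.8 cm.
Since f is positive, the thin lens is converging.

f = 41.8 cm (converging)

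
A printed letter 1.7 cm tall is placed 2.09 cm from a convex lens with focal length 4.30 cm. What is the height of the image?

3.31 cm

1/d_i = 1/f − 1/d_o = 1/(4.300) − 1/(2.09) = -0.2459, so d_i = -4.067 cm.
m = −d_i/d_o = +1.946.
|h_i| = |m|·h_o = 1.946 × 1.7 = 3.31 cm. The image is virtual, upright and enlarged, on the same side as the object.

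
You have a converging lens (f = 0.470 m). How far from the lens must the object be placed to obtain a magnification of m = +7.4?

m = −d_i/d_o ⇒ d_i = −m·d_o.
1/f = 1/d_o + 1/d_i = 1/d_o − 1/(m·d_o) = (1 − 1/m)/d_o, so d_o = f(1 − 1/m) = (0.4700)(1 − 1/(+7.4)) = 0.406 m.

0.406 m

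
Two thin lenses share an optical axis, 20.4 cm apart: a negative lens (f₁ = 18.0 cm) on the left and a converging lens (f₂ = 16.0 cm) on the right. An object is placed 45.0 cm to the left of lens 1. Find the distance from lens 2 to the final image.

Lens 1 is diverging, so f₁ = −18.0 cm.
Lens 1: 1/d_i1 = 1/f₁ − 1/d_o1 = 1/(-18.0) − 1/(45.0) = -0.07778, so d_i1 = -12.86 cm.
The intermediate image is 12.86 cm to the left of lens 1 (virtual), which is 20.4 − (-12.86) = 33.26 cm to the left of lens 2, so d_o2 = +33.26 cm.
Lens 2: 1/d_i2 = 1/f₂ − 1/d_o2 = 1/(16.0) − 1/(33.26) = 0.03243, so d_i2 = 30.8 cm.
The final image is real, 30.8 cm to the right of lens 2 (overall magnification ≈ -0.26).

30.8 cm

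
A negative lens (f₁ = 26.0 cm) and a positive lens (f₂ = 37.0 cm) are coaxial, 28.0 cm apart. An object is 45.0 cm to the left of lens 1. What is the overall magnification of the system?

f₁ = −26.0 cm (diverging).
Lens 1: 1/d_i1 = 1/(-26.0) − 1/(45.0) = -0.06068, so d_i1 = -16.48 cm; m₁ = −d_i1/d_o1 = +0.3662.
d_o2 = 28.0 − (-16.48) = 44.48 cm.
Lens 2: 1/d_i2 = 1/(37.0) − 1/(44.48) = 0.004545, so d_i2 = 220.0 cm; m₂ = −d_i2/d_o2 = -4.947.
m = m₁·m₂ = (+0.3662)(-4.947) = -1.81.

m = -1.81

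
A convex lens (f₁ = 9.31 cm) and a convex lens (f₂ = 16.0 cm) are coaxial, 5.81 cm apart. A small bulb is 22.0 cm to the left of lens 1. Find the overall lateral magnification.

Lens 1: 1/d_i1 = 1/(9.31) − 1/(22.0) = 0.06196, so d_i1 = 16.14 cm; m₁ = −d_i1/d_o1 = -0.7336.
d_o2 = 5.81 − (16.14) = -10.33 cm (virtual object).
Lens 2: 1/d_i2 = 1/(16.0) − 1/(-10.33) = 0.1593, so d_i2 = 6.277 cm; m₂ = −d_i2/d_o2 = +0.6077.
m = m₁·m₂ = (-0.7336)(+0.6077) = -0.446.

m = -0.446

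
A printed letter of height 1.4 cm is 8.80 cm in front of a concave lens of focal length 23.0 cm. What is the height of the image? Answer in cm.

For a concave lens, f = -23.0 cm.
1/d_i = 1/f − 1/d_o = 1/(-23.00) − 1/(8.80) = -0.1571, so d_i = -6.365 cm.
m = −d_i/d_o = +0.7233.
|h_i| = |m|·h_o = 0.7233 × 1.4 = 1.01 cm. The image is virtual, upright and reduced, on the same side as the object.

1.01 cm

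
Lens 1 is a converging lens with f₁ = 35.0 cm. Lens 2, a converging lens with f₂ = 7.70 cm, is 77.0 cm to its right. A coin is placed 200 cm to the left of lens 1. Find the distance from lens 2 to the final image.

Lens 1: 1/d_i1 = 1/f₁ − 1/d_o1 = 1/(35.0) − 1/(200) = 0.02357, so d_i1 = 42.42 cm.
The intermediate image is 42.42 cm to the right of lens 1, which is 77.0 − (42.42) = 34.58 cm to the left of lens 2, so d_o2 = +34.58 cm.
Lens 2: 1/d_i2 = 1/f₂ − 1/d_o2 = 1/(7.70) − 1/(34.58) = 0.1010, so d_i2 = 9.91 cm.
The final image is real, 9.91 cm to the right of lens 2 (overall magnification ≈ 0.061).

9.91 cm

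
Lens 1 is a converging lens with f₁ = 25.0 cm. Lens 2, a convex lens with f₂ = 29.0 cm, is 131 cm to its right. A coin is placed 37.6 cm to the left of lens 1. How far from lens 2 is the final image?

Lens 1: 1/d_i1 = 1/f₁ − 1/d_o1 = 1/(25.0) − 1/(37.6) = 0.01340, so d_i1 = 74.60 cm.
The intermediate image is 74.60 cm to the right of lens 1, which is 131 − (74.60) = 56.40 cm to the left of lens 2, so d_o2 = +56.40 cm.
Lens 2: 1/d_i2 = 1/f₂ − 1/d_o2 = 1/(29.0) − 1/(56.40) = 0.01675, so d_i2 = 59.7 cm.
The final image is real, 59.7 cm to the right of lens 2 (overall magnification ≈ 2.1).

59.7 cm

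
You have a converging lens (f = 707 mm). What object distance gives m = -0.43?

2350 mm

m = −d_i/d_o ⇒ d_i = −m·d_o.
1/f = 1/d_o + 1/d_i = 1/d_o − 1/(m·d_o) = (1 − 1/m)/d_o, so d_o = f(1 − 1/m) = (707.0)(1 − 1/(-0.43)) = 2350 mm.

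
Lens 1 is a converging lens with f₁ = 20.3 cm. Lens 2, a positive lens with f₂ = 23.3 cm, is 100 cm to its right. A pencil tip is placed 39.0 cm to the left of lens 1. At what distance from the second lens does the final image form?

39.1 cm

Lens 1: 1/d_i1 = 1/f₁ − 1/d_o1 = 1/(20.3) − 1/(39.0) = 0.02362, so d_i1 = 42.34 cm.
The intermediate image is 42.34 cm to the right of lens 1, which is 100 − (42.34) = 57.66 cm to the left of lens 2, so d_o2 = +57.66 cm.
Lens 2: 1/d_i2 = 1/f₂ − 1/d_o2 = 1/(23.3) − 1/(57.66) = 0.02558, so d_i2 = 39.1 cm.
The final image is real, 39.1 cm to the right of lens 2 (overall magnification ≈ 0.74).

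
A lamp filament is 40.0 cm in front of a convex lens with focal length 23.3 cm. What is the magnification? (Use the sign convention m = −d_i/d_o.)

1/d_i = 1/f − 1/d_o = 1/(23.30) − 1/(40.0) = 0.01792, so d_i = 55.81 cm.
m = −d_i/d_o = −(55.81)/(40.0) = -1.40.
The image is real, inverted and enlarged, on the far side of the lens.

m = -1.40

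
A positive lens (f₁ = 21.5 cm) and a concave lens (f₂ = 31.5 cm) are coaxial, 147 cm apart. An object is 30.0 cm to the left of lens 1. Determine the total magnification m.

Lens 1: 1/d_i1 = 1/(21.5) − 1/(30.0) = 0.01318, so d_i1 = 75.88 cm; m₁ = −d_i1/d_o1 = -2.529.
d_o2 = 147 − (75.88) = 71.12 cm.
f₂ = −31.5 cm (diverging).
Lens 2: 1/d_i2 = 1/(-31.5) − 1/(71.12) = -0.04581, so d_i2 = -21.83 cm; m₂ = −d_i2/d_o2 = +0.3070.
m = m₁·m₂ = (-2.529)(+0.3070) = -0.776.

m = -0.776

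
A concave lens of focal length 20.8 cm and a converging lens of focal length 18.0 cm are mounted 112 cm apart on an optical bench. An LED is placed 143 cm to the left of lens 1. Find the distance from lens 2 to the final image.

20.9 cm

Lens 1 is diverging, so f₁ = −20.8 cm.
Lens 1: 1/d_i1 = 1/f₁ − 1/d_o1 = 1/(-20.8) − 1/(143) = -0.05507, so d_i1 = -18.16 cm.
The intermediate image is 18.16 cm to the left of lens 1 (virtual), which is 112 − (-18.16) = 130.2 cm to the left of lens 2, so d_o2 = +130.2 cm.
Lens 2: 1/d_i2 = 1/f₂ − 1/d_o2 = 1/(18.0) − 1/(130.2) = 0.04788, so d_i2 = 20.9 cm.
The final image is real, 20.9 cm to the right of lens 2 (overall magnification ≈ -0.020).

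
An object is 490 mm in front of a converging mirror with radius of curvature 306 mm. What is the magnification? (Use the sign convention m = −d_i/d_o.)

f = R/2 = 306/2 = 153.0 mm.
1/d_i = 1/f − 1/d_o = 1/(153.0) − 1/(490) = 0.004495, so d_i = 222.5 mm.
m = −d_i/d_o = −(222.5)/(490) = -0.454.
The image is real, inverted and reduced, in front of the mirror.

m = -0.454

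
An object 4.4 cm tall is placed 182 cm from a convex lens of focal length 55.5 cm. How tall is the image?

1.93 cm

1/d_i = 1/f − 1/d_o = 1/(55.50) − 1/(182) = 0.01252, so d_i = 79.85 cm.
m = −d_i/d_o = -0.4387.
|h_i| = |m|·h_o = 0.4387 × 4.4 = 1.93 cm. The image is real, inverted and reduced, on the far side of the lens.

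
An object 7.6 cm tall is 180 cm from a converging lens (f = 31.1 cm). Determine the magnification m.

m = -0.209

1/d_i = 1/f − 1/d_o = 1/(31.10) − 1/(180) = 0.02660, so d_i = 37.60 cm.
m = −d_i/d_o = −(37.60)/(180) = -0.209.
The image is real, inverted and reduced, on the far side of the lens.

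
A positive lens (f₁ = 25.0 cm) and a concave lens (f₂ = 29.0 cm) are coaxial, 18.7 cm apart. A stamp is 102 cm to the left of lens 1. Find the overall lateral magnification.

Lens 1: 1/d_i1 = 1/(25.0) − 1/(102) = 0.03020, so d_i1 = 33.12 cm; m₁ = −d_i1/d_o1 = -0.3247.
d_o2 = 18.7 − (33.12) = -14.42 cm (virtual object).
f₂ = −29.0 cm (diverging).
Lens 2: 1/d_i2 = 1/(-29.0) − 1/(-14.42) = 0.03487, so d_i2 = 28.68 cm; m₂ = −d_i2/d_o2 = +1.989.
m = m₁·m₂ = (-0.3247)(+1.989) = -0.646.

m = -0.646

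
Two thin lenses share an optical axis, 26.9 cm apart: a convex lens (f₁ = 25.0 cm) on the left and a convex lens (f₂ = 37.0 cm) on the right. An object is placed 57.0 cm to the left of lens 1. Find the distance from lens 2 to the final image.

11.9 cm

Lens 1: 1/d_i1 = 1/f₁ − 1/d_o1 = 1/(25.0) − 1/(57.0) = 0.02246, so d_i1 = 44.53 cm.
The intermediate image is 44.53 cm to the right of lens 1, which lies 17.63 cm to the right of lens 2 — a virtual object — so d_o2 = −17.63 cm.
Lens 2: 1/d_i2 = 1/f₂ − 1/d_o2 = 1/(37.0) − 1/(-17.63) = 0.08375, so d_i2 = 11.9 cm.
The final image is real, 11.9 cm to the right of lens 2 (overall magnification ≈ -0.53).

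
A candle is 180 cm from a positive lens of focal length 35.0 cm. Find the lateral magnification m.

1/d_i = 1/f − 1/d_o = 1/(35.00) − 1/(180) = 0.02302, so d_i = 43.45 cm.
m = −d_i/d_o = −(43.45)/(180) = -0.241.
The image is real, inverted and reduced, on the far side of the lens.

m = -0.241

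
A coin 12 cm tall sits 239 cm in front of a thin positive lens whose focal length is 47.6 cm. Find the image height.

1/d_i = 1/f − 1/d_o = 1/(47.60) − 1/(239) = 0.01682, so d_i = 59.44 cm.
m = −d_i/d_o = -0.2487.
|h_i| = |m|·h_o = 0.2487 × 12 = 2.98 cm. The image is real, inverted and reduced, on the far side of the lens.

2.98 cm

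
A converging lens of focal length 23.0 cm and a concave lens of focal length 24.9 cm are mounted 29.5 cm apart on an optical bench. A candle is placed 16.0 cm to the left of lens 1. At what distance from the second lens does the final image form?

Lens 1: 1/d_i1 = 1/f₁ − 1/d_o1 = 1/(23.0) − 1/(16.0) = -0.01902, so d_i1 = -52.57 cm.
The intermediate image is 52.57 cm to the left of lens 1 (virtual), which is 29.5 − (-52.57) = 82.07 cm to the left of lens 2, so d_o2 = +82.07 cm.
Lens 2 is diverging, so f₂ = −24.9 cm.
Lens 2: 1/d_i2 = 1/f₂ − 1/d_o2 = 1/(-24.9) − 1/(82.07) = -0.05235, so d_i2 = -19.1 cm.
The final image is virtual, 19.1 cm to the left of lens 2 (overall magnification ≈ 0.76).

19.1 cm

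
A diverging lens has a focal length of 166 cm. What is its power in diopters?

P = -0.602 D

For a diverging lens, f = −166 cm.
f = -166 cm = -1.66 m.
P = 1/f = 1/(-1.66 m) = -0.602 D.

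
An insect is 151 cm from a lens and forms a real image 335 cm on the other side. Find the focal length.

f = 104 cm (converging)

Real image ⇒ d_i = +335 cm.
1/f = 1/d_o + 1/d_i = 1/(151) + 1/(335) = 0.009608, so f = 104 cm.
Since f is positive, the lens is converging.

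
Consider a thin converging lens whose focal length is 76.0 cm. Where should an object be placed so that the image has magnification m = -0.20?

m = −d_i/d_o ⇒ d_i = −m·d_o.
1/f = 1/d_o + 1/d_i = 1/d_o − 1/(m·d_o) = (1 − 1/m)/d_o, so d_o = f(1 − 1/m) = (76.00)(1 − 1/(-0.20)) = 456 cm.

456 cm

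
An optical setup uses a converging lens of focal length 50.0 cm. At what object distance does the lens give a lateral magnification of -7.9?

m = −d_i/d_o ⇒ d_i = −m·d_o.
1/f = 1/d_o + 1/d_i = 1/d_o − 1/(m·d_o) = (1 − 1/m)/d_o, so d_o = f(1 − 1/m) = (50.00)(1 − 1/(-7.9)) = 56.3 cm.

56.3 cm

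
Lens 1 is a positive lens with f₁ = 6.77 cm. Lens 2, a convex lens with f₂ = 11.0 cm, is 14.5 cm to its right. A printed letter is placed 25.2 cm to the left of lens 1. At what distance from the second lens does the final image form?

Lens 1: 1/d_i1 = 1/f₁ − 1/d_o1 = 1/(6.77) − 1/(25.2) = 0.1080, so d_i1 = 9.257 cm.
The intermediate image is 9.257 cm to the right of lens 1, which is 14.5 − (9.257) = 5.243 cm to the left of lens 2, so d_o2 = +5.243 cm.
Lens 2: 1/d_i2 = 1/f₂ − 1/d_o2 = 1/(11.0) − 1/(5.243) = -0.09982, so d_i2 = -10.0 cm.
The final image is virtual, 10.0 cm to the left of lens 2 (overall magnification ≈ -0.70).

10.0 cm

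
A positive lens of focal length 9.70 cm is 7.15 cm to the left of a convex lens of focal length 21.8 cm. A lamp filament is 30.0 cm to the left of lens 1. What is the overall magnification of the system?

Lens 1: 1/d_i1 = 1/(9.70) − 1/(30.0) = 0.06976, so d_i1 = 14.33 cm; m₁ = −d_i1/d_o1 = -0.4777.
d_o2 = 7.15 − (14.33) = -7.180 cm (virtual object).
Lens 2: 1/d_i2 = 1/(21.8) − 1/(-7.180) = 0.1851, so d_i2 = 5.401 cm; m₂ = −d_i2/d_o2 = +0.7522.
m = m₁·m₂ = (-0.4777)(+0.7522) = -0.359.

m = -0.359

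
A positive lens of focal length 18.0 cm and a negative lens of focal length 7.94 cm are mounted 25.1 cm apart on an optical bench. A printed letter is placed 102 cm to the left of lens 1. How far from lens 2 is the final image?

Lens 1: 1/d_i1 = 1/f₁ − 1/d_o1 = 1/(18.0) − 1/(102) = 0.04575, so d_i1 = 21.86 cm.
The intermediate image is 21.86 cm to the right of lens 1, which is 25.1 − (21.86) = 3.240 cm to the left of lens 2, so d_o2 = +3.240 cm.
Lens 2 is diverging, so f₂ = −7.94 cm.
Lens 2: 1/d_i2 = 1/f₂ − 1/d_o2 = 1/(-7.94) − 1/(3.240) = -0.4346, so d_i2 = -2.30 cm.
The final image is virtual, 2.30 cm to the left of lens 2 (overall magnification ≈ -0.15).

2.30 cm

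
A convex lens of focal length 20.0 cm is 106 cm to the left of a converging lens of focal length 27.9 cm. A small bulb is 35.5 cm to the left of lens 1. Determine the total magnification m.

Lens 1: 1/d_i1 = 1/(20.0) − 1/(35.5) = 0.02183, so d_i1 = 45.81 cm; m₁ = −d_i1/d_o1 = -1.290.
d_o2 = 106 − (45.81) = 60.19 cm.
Lens 2: 1/d_i2 = 1/(27.9) − 1/(60.19) = 0.01923, so d_i2 = 52.01 cm; m₂ = −d_i2/d_o2 = -0.8640.
m = m₁·m₂ = (-1.290)(-0.8640) = +1.11.

m = +1.11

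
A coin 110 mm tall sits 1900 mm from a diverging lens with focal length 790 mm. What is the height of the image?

32.3 mm

For a diverging lens, f = -790 mm.
1/d_i = 1/f − 1/d_o = 1/(-790.0) − 1/(1900) = -0.001792, so d_i = -558.0 mm.
m = −d_i/d_o = +0.2937.
|h_i| = |m|·h_o = 0.2937 × 110 = 32.3 mm. The image is virtual, upright and reduced, on the same side as the object.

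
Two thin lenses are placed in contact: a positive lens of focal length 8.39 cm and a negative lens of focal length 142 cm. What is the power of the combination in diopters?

P₁ = 1/f₁ = 1/(0.0839 m) = +11.92 D; P₂ = 1/f₂ = 1/(-1.42 m) = -0.7042 D.
For thin lenses in contact, P = P₁ + P₂ = (+11.92) + (-0.7042) = +11.2 D.

P = +11.2 D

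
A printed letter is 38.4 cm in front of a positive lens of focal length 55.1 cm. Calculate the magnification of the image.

m = +3.30

1/d_i = 1/f − 1/d_o = 1/(55.10) − 1/(38.4) = -0.007893, so d_i = -126.7 cm.
m = −d_i/d_o = −(-126.7)/(38.4) = +3.30.
The image is virtual, upright and enlarged, on the same side as the object.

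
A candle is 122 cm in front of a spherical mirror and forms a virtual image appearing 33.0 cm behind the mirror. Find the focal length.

f = -45.2 cm (convex)

Virtual image ⇒ d_i = −33.0 cm.
1/f = 1/d_o + 1/d_i = 1/(122) + 1/(-33.0) = -0.02211, so f = -45.2 cm.
Since f is negative, the spherical mirror is convex.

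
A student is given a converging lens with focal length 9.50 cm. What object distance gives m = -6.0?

11.1 cm

m = −d_i/d_o ⇒ d_i = −m·d_o.
1/f = 1/d_o + 1/d_i = 1/d_o − 1/(m·d_o) = (1 − 1/m)/d_o, so d_o = f(1 − 1/m) = (9.500)(1 − 1/(-6.0)) = 11.1 cm.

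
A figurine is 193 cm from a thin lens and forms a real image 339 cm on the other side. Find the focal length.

Real image ⇒ d_i = +339 cm.
1/f = 1/d_o + 1/d_i = 1/(193) + 1/(339) = 0.008131, so f = 123 cm.
Since f is positive, the thin lens is converging.

f = 123 cm (converging)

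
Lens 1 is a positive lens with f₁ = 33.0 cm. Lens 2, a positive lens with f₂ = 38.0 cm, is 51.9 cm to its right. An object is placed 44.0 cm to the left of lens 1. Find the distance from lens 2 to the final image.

Lens 1: 1/d_i1 = 1/f₁ − 1/d_o1 = 1/(33.0) − 1/(44.0) = 0.007576, so d_i1 = 132.0 cm.
The intermediate image is 132.0 cm to the right of lens 1, which lies 80.10 cm to the right of lens 2 — a virtual object — so d_o2 = −80.10 cm.
Lens 2: 1/d_i2 = 1/f₂ − 1/d_o2 = 1/(38.0) − 1/(-80.10) = 0.03880, so d_i2 = 25.8 cm.
The final image is real, 25.8 cm to the right of lens 2 (overall magnification ≈ -0.97).

25.8 cm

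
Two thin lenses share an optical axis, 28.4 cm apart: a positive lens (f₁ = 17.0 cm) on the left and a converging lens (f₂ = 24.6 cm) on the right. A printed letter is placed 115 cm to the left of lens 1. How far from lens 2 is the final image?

12.9 cm

Lens 1: 1/d_i1 = 1/f₁ − 1/d_o1 = 1/(17.0) − 1/(115) = 0.05013, so d_i1 = 19.95 cm.
The intermediate image is 19.95 cm to the right of lens 1, which is 28.4 − (19.95) = 8.450 cm to the left of lens 2, so d_o2 = +8.450 cm.
Lens 2: 1/d_i2 = 1/f₂ − 1/d_o2 = 1/(24.6) − 1/(8.450) = -0.07769, so d_i2 = -12.9 cm.
The final image is virtual, 12.9 cm to the left of lens 2 (overall magnification ≈ -0.26).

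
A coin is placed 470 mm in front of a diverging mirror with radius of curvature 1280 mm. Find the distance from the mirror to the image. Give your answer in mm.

f = R/2 = 1280/2 = 640.0 mm; for a diverging mirror, f = -640.0 mm.
Mirror equation: 1/q = 1/f − 1/p = 1/(-640.0) − 1/(470) = -0.001563 − 0.002128 = -0.003690, so q = -271 mm.
The image is virtual, upright and reduced, behind the mirror.

271 mm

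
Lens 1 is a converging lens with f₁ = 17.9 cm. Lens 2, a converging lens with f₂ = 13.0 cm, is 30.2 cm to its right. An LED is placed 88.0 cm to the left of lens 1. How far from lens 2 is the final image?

19.1 cm

Lens 1: 1/d_i1 = 1/f₁ − 1/d_o1 = 1/(17.9) − 1/(88.0) = 0.04450, so d_i1 = 22.47 cm.
The intermediate image is 22.47 cm to the right of lens 1, which is 30.2 − (22.47) = 7.730 cm to the left of lens 2, so d_o2 = +7.730 cm.
Lens 2: 1/d_i2 = 1/f₂ − 1/d_o2 = 1/(13.0) − 1/(7.730) = -0.05244, so d_i2 = -19.1 cm.
The final image is virtual, 19.1 cm to the left of lens 2 (overall magnification ≈ -0.63).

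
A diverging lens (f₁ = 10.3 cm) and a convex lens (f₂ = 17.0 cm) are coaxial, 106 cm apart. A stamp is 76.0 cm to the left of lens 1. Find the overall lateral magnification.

f₁ = −10.3 cm (diverging).
Lens 1: 1/d_i1 = 1/(-10.3) − 1/(76.0) = -0.1102, so d_i1 = -9.071 cm; m₁ = −d_i1/d_o1 = +0.1194.
d_o2 = 106 − (-9.071) = 115.1 cm.
Lens 2: 1/d_i2 = 1/(17.0) − 1/(115.1) = 0.05014, so d_i2 = 19.95 cm; m₂ = −d_i2/d_o2 = -0.1733.
m = m₁·m₂ = (+0.1194)(-0.1733) = -0.0207.

m = -0.0207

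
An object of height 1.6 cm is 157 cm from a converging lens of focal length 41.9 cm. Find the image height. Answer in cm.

0.582 cm

1/d_i = 1/f − 1/d_o = 1/(41.90) − 1/(157) = 0.01750, so d_i = 57.15 cm.
m = −d_i/d_o = -0.3640.
|h_i| = |m|·h_o = 0.3640 × 1.6 = 0.582 cm. The image is real, inverted and reduced, on the far side of the lens.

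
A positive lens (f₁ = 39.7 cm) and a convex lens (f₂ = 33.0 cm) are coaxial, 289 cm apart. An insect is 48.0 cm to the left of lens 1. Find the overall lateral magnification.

Lens 1: 1/d_i1 = 1/(39.7) − 1/(48.0) = 0.004356, so d_i1 = 229.6 cm; m₁ = −d_i1/d_o1 = -4.783.
d_o2 = 289 − (229.6) = 59.40 cm.
Lens 2: 1/d_i2 = 1/(33.0) − 1/(59.40) = 0.01347, so d_i2 = 74.25 cm; m₂ = −d_i2/d_o2 = -1.250.
m = m₁·m₂ = (-4.783)(-1.250) = +5.98.

m = +5.98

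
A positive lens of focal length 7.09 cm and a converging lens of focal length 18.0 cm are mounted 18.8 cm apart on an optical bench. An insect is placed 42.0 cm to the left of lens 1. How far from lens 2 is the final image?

Lens 1: 1/d_i1 = 1/f₁ − 1/d_o1 = 1/(7.09) − 1/(42.0) = 0.1172, so d_i1 = 8.530 cm.
The intermediate image is 8.530 cm to the right of lens 1, which is 18.8 − (8.530) = 10.27 cm to the left of lens 2, so d_o2 = +10.27 cm.
Lens 2: 1/d_i2 = 1/f₂ − 1/d_o2 = 1/(18.0) − 1/(10.27) = -0.04182, so d_i2 = -23.9 cm.
The final image is virtual, 23.9 cm to the left of lens 2 (overall magnification ≈ -0.47).

23.9 cm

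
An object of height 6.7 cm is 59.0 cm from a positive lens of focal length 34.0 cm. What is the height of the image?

1/d_i = 1/f − 1/d_o = 1/(34.00) − 1/(59.0) = 0.01246, so d_i = 80.24 cm.
m = −d_i/d_o = -1.360.
|h_i| = |m|·h_o = 1.360 × 6.7 = 9.11 cm. The image is real, inverted and enlarged, on the far side of the lens.

9.11 cm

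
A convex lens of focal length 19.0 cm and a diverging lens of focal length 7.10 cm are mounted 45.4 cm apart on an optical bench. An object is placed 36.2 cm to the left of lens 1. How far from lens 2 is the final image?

Lens 1: 1/d_i1 = 1/f₁ − 1/d_o1 = 1/(19.0) − 1/(36.2) = 0.02501, so d_i1 = 39.99 cm.
The intermediate image is 39.99 cm to the right of lens 1, which is 45.4 − (39.99) = 5.410 cm to the left of lens 2, so d_o2 = +5.410 cm.
Lens 2 is diverging, so f₂ = −7.10 cm.
Lens 2: 1/d_i2 = 1/f₂ − 1/d_o2 = 1/(-7.10) − 1/(5.410) = -0.3257, so d_i2 = -3.07 cm.
The final image is virtual, 3.07 cm to the left of lens 2 (overall magnification ≈ -0.63).

3.07 cm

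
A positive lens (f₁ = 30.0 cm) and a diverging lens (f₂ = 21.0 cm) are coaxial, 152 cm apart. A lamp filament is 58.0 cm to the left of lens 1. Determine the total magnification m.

m = -0.203

Lens 1: 1/d_i1 = 1/(30.0) − 1/(58.0) = 0.01609, so d_i1 = 62.14 cm; m₁ = −d_i1/d_o1 = -1.071.
d_o2 = 152 − (62.14) = 89.86 cm.
f₂ = −21.0 cm (diverging).
Lens 2: 1/d_i2 = 1/(-21.0) − 1/(89.86) = -0.05875, so d_i2 = -17.02 cm; m₂ = −d_i2/d_o2 = +0.1894.
m = m₁·m₂ = (-1.071)(+0.1894) = -0.203.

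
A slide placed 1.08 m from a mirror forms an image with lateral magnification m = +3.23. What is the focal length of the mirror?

f = 1.56 m (concave)

m = −d_i/d_o ⇒ d_i = −m·d_o = −(+3.23)·(1.08) = -3.488 m.
1/f = 1/d_o + 1/d_i = 1/(1.08) + 1/(-3.488) = 0.6392, so f = 1.56 m.
Since f is positive, the mirror is concave.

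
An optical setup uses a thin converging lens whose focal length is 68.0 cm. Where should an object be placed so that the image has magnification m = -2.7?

m = −d_i/d_o ⇒ d_i = −m·d_o.
1/f = 1/d_o + 1/d_i = 1/d_o − 1/(m·d_o) = (1 − 1/m)/d_o, so d_o = f(1 − 1/m) = (68.00)(1 − 1/(-2.7)) = 93.2 cm.

93.2 cm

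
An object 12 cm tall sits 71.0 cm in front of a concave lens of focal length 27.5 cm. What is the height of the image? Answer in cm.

3.35 cm

For a concave lens, f = -27.5 cm.
1/d_i = 1/f − 1/d_o = 1/(-27.50) − 1/(71.0) = -0.05045, so d_i = -19.82 cm.
m = −d_i/d_o = +0.2792.
|h_i| = |m|·h_o = 0.2792 × 12 = 3.35 cm. The image is virtual, upright and reduced, on the same side as the object.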